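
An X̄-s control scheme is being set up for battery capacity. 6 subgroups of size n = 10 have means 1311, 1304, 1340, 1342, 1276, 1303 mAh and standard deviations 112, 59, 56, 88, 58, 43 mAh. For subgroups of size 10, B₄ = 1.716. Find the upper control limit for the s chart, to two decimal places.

118.98

s̄ = (112 + 59 + 56 + 88 + 58 + 43) / 6 = 69.3333
UCL_s = B₄·s̄ = 1.716 × 69.3333 = 118.9760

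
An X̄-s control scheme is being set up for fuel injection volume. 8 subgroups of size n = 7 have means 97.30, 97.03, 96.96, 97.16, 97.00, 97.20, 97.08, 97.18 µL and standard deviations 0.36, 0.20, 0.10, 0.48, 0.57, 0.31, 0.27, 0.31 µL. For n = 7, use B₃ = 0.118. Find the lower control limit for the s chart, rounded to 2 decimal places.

0.04

s̄ = (0.36 + 0.20 + 0.10 + 0.48 + 0.57 + 0.31 + 0.27 + 0.31) / 8 = 0.3250
LCL_s = B₃·s̄ = 0.118 × 0.3250 = 0.0384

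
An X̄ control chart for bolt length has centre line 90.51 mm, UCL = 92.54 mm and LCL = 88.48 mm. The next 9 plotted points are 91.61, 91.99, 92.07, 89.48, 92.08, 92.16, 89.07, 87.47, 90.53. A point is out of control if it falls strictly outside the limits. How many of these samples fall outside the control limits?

Compare each point to [88.48, 92.54]: sample 8 = 87.47 < LCL.

1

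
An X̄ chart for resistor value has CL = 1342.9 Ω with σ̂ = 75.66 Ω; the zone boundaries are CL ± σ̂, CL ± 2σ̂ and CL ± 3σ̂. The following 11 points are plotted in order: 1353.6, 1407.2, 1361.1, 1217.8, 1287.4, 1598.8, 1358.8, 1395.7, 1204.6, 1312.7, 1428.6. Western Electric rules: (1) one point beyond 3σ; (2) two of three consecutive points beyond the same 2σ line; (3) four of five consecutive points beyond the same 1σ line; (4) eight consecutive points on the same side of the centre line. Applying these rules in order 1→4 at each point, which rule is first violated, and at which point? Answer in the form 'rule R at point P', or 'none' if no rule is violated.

rule 1 at point 6

Zone of each point (C = within 1σ̂, B = 1σ̂–2σ̂, A = 2σ̂–3σ̂, * = beyond 3σ̂; sign = side of CL): 1:+C, 2:+C, 3:+C, 4:-B, 5:-C, 6:+*, 7:+C, 8:+C, 9:-B, 10:-C, 11:+B
Rule 1 (one point beyond the 3σ limits) is satisfied at point 6.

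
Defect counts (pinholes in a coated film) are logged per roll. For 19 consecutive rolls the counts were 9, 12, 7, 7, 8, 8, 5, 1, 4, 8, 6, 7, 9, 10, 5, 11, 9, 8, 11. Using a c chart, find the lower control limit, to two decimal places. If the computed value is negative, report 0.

c̄ = (9 + 12 + 7 + 7 + 8 + 8 + 5 + 1 + 4 + 8 + 6 + 7 + 9 + 10 + 5 + 11 + 9 + 8 + 11) / 19 = 145 / 19 = 7.6316
LCL = c̄ − 3√c̄ = 7.6316 − 3 × 2.7625 = -0.6560 → 0 (cannot be negative)

0.00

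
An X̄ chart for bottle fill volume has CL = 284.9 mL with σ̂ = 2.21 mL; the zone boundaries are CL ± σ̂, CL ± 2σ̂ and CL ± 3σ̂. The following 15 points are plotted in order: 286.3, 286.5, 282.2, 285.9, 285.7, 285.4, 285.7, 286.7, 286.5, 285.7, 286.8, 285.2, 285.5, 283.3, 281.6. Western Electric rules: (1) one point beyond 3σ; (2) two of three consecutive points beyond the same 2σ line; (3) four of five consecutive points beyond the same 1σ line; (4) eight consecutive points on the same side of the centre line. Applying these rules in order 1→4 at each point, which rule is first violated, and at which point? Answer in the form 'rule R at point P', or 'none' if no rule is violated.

rule 4 at point 11

Zone of each point (C = within 1σ̂, B = 1σ̂–2σ̂, A = 2σ̂–3σ̂, * = beyond 3σ̂; sign = side of CL): 1:+C, 2:+C, 3:-B, 4:+C, 5:+C, 6:+C, 7:+C, 8:+C, 9:+C, 10:+C, 11:+C, 12:+C, 13:+C, 14:-C, 15:-B
Rule 4 (eight consecutive points on the same side of the centre line) is satisfied at point 11.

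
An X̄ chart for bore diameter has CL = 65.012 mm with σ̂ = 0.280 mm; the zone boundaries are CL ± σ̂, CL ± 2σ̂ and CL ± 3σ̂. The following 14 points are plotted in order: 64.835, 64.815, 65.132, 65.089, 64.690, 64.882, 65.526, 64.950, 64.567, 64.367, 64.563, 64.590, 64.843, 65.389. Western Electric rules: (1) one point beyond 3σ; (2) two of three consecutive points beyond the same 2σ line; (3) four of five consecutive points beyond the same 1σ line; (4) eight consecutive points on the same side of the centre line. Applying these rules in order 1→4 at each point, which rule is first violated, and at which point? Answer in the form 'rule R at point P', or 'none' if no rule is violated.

rule 3 at point 12

Zone of each point (C = within 1σ̂, B = 1σ̂–2σ̂, A = 2σ̂–3σ̂, * = beyond 3σ̂; sign = side of CL): 1:-C, 2:-C, 3:+C, 4:+C, 5:-B, 6:-C, 7:+B, 8:-C, 9:-B, 10:-A, 11:-B, 12:-B, 13:-C, 14:+B
Rule 3 (four of five consecutive points beyond the same 1σ limit) is satisfied at point 12.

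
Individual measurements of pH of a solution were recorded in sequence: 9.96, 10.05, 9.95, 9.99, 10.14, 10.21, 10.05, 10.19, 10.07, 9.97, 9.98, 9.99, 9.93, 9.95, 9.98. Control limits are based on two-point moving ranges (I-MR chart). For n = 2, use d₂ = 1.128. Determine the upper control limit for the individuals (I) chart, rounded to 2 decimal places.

10.24

X̄ = (9.96 + 10.05 + 9.95 + 9.99 + 10.14 + 10.21 + 10.05 + 10.19 + 10.07 + 9.97 + 9.98 + 9.99 + 9.93 + 9.95 + 9.98) / 15 = 10.0273
Moving ranges: 0.09, 0.10, 0.04, 0.15, 0.07, 0.16, 0.14, 0.12, 0.10, 0.01, 0.01, 0.06, 0.02, 0.03; M̄R̄ = 1.1000 / 14 = 0.0786
UCL = X̄ + 3·M̄R̄/d₂ = 10.0273 + 3 × 0.0786 / 1.128 = 10.2363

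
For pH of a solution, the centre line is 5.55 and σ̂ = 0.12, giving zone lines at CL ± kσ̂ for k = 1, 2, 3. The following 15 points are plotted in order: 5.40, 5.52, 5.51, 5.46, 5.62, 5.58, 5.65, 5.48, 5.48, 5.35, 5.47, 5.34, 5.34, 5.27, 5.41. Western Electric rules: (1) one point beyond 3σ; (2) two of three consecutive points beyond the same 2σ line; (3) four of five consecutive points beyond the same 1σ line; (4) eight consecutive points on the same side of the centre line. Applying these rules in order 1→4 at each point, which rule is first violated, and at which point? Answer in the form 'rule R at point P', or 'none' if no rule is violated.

Zone of each point (C = within 1σ̂, B = 1σ̂–2σ̂, A = 2σ̂–3σ̂, * = beyond 3σ̂; sign = side of CL): 1:-B, 2:-C, 3:-C, 4:-C, 5:+C, 6:+C, 7:+C, 8:-C, 9:-C, 10:-B, 11:-C, 12:-B, 13:-B, 14:-A, 15:-B
Rule 3 (four of five consecutive points beyond the same 1σ limit) is satisfied at point 14.

rule 3 at point 14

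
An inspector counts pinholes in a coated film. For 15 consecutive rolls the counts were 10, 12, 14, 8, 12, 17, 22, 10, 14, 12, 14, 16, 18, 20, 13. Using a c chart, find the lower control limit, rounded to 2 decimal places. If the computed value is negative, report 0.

2.86

c̄ = (10 + 12 + 14 + 8 + 12 + 17 + 22 + 10 + 14 + 12 + 14 + 16 + 18 + 20 + 13) / 15 = 212 / 15 = 14.1333
LCL = c̄ − 3√c̄ = 14.1333 − 3 × 3.7594 = 2.8550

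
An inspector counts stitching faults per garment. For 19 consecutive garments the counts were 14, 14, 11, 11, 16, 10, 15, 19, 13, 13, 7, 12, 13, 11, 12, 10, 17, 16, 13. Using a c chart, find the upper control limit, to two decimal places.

c̄ = (14 + 14 + 11 + 11 + 16 + 10 + 15 + 19 + 13 + 13 + 7 + 12 + 13 + 11 + 12 + 10 + 17 + 16 + 13) / 19 = 247 / 19 = 13.0000
UCL = c̄ + 3√c̄ = 13.0000 + 3 × √13.0000 = 13.0000 + 3 × 3.6056 = 23.8167

23.82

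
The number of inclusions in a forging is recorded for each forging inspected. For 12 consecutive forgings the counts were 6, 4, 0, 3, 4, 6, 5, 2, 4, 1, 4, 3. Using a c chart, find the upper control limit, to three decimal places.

c̄ = (6 + 4 + 0 + 3 + 4 + 6 + 5 + 2 + 4 + 1 + 4 + 3) / 12 = 42 / 12 = 3.5000
UCL = c̄ + 3√c̄ = 3.5000 + 3 × √3.5000 = 3.5000 + 3 × 1.8708 = 9.1125

9.112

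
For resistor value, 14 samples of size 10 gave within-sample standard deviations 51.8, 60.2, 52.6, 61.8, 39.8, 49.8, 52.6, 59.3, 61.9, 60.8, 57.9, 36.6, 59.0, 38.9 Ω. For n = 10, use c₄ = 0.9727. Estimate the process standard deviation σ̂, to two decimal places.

s̄ = (51.8 + 60.2 + 52.6 + 61.8 + 39.8 + 49.8 + 52.6 + 59.3 + 61.9 + 60.8 + 57.9 + 36.6 + 59.0 + 38.9) / 14 = 53.0714
σ̂ = s̄ / c₄ = 53.0714 / 0.9727 = 54.5609

54.56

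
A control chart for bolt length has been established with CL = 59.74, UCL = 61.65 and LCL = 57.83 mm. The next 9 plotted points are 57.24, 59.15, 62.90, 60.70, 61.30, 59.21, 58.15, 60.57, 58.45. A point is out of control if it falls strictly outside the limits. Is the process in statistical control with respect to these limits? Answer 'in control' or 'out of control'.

Compare each point to [57.83, 61.65]: sample 1 = 57.24 < LCL; sample 3 = 62.90 > UCL.

out of control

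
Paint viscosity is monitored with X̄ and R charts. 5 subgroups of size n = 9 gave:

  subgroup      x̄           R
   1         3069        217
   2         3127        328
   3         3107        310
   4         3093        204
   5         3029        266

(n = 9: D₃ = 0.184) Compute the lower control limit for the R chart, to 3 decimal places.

48.760

R̄ = (217 + 328 + 310 + 204 + 266) / 5 = 1325.0000 / 5 = 265.0000
LCL_R = D₃·R̄ = 0.184 × 265.0000 = 48.7600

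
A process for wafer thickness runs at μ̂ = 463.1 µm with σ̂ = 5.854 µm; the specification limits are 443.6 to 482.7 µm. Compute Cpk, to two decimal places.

1.11

Cpu = (USL − μ̂) / (3σ̂) = (482.7 − 463.1) / (3 × 5.854) = 1.1160; Cpl = (μ̂ − LSL) / (3σ̂) = (463.1 − 443.6) / (3 × 5.854) = 1.1104; Cpk = min(Cpu, Cpl) = 1.1104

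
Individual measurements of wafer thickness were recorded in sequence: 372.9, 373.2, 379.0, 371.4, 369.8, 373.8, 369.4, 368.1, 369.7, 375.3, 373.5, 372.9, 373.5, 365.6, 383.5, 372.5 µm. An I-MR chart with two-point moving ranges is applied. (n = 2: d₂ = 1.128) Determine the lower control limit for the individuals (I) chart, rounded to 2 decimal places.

X̄ = (372.9 + 373.2 + 379.0 + 371.4 + 369.8 + 373.8 + 369.4 + 368.1 + 369.7 + 375.3 + 373.5 + 372.9 + 373.5 + 365.6 + 383.5 + 372.5) / 16 = 372.7563
Moving ranges: 0.3, 5.8, 7.6, 1.6, 4.0, 4.4, 1.3, 1.6, 5.6, 1.8, 0.6, 0.6, 7.9, 17.9, 11.0; M̄R̄ = 72.0000 / 15 = 4.8000
LCL = X̄ − 3·M̄R̄/d₂ = 372.7563 − 3 × 4.8000 / 1.128 = 359.9903

359.99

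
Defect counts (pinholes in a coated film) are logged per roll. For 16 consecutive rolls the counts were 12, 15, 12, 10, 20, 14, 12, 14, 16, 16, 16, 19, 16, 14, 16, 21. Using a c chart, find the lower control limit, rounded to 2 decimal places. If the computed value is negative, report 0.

3.50

c̄ = (12 + 15 + 12 + 10 + 20 + 14 + 12 + 14 + 16 + 16 + 16 + 19 + 16 + 14 + 16 + 21) / 16 = 243 / 16 = 15.1875
LCL = c̄ − 3√c̄ = 15.1875 − 3 × 3.8971 = 3.4962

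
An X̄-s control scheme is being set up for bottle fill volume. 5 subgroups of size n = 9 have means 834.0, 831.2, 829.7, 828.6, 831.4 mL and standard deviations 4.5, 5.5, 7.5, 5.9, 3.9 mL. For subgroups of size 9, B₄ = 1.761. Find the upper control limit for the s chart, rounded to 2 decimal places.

s̄ = (4.5 + 5.5 + 7.5 + 5.9 + 3.9) / 5 = 5.4600
UCL_s = B₄·s̄ = 1.761 × 5.4600 = 9.6151

9.62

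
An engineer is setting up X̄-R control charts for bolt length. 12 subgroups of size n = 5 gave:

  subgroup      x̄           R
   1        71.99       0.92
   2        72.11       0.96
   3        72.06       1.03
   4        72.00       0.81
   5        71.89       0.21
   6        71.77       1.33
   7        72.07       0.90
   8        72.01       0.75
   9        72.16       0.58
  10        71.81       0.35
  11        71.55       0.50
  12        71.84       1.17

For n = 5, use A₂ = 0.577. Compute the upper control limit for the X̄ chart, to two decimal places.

72.40

X̄̄ = (71.99 + 72.11 + 72.06 + 72.00 + 71.89 + 71.77 + 72.07 + 72.01 + 72.16 + 71.81 + 71.55 + 71.84) / 12 = 863.2600 / 12 = 71.9383
R̄ = (0.92 + 0.96 + 1.03 + 0.81 + 0.21 + 1.33 + 0.90 + 0.75 + 0.58 + 0.35 + 0.50 + 1.17) / 12 = 9.5100 / 12 = 0.7925
UCL = X̄̄ + A₂·R̄ = 71.9383 + 0.577 × 0.7925 = 72.3956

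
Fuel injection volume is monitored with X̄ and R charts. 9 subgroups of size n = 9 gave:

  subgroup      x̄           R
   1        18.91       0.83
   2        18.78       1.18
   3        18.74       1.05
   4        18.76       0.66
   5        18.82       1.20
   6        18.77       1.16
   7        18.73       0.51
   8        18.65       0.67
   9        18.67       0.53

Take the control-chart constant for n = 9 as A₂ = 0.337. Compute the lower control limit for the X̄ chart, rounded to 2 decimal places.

18.47

X̄̄ = (18.91 + 18.78 + 18.74 + 18.76 + 18.82 + 18.77 + 18.73 + 18.65 + 18.67) / 9 = 168.8300 / 9 = 18.7589
R̄ = (0.83 + 1.18 + 1.05 + 0.66 + 1.20 + 1.16 + 0.51 + 0.67 + 0.53) / 9 = 7.7900 / 9 = 0.8656
LCL = X̄̄ − A₂·R̄ = 18.7589 − 0.337 × 0.8656 = 18.4672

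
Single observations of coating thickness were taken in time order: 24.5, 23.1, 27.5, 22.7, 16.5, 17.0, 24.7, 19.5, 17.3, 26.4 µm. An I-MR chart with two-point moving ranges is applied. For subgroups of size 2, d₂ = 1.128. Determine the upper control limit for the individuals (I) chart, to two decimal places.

34.18

X̄ = (24.5 + 23.1 + 27.5 + 22.7 + 16.5 + 17.0 + 24.7 + 19.5 + 17.3 + 26.4) / 10 = 21.9200
Moving ranges: 1.4, 4.4, 4.8, 6.2, 0.5, 7.7, 5.2, 2.2, 9.1; M̄R̄ = 41.5000 / 9 = 4.6111
UCL = X̄ + 3·M̄R̄/d₂ = 21.9200 + 3 × 4.6111 / 1.128 = 34.1836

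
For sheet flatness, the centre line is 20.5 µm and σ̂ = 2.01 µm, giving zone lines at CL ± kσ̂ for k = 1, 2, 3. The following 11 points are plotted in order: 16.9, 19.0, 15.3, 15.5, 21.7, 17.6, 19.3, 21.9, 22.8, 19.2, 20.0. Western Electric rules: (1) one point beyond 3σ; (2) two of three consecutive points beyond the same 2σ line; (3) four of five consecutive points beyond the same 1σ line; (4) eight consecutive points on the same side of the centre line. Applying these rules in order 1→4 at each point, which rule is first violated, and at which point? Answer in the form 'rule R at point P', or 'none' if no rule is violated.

Zone of each point (C = within 1σ̂, B = 1σ̂–2σ̂, A = 2σ̂–3σ̂, * = beyond 3σ̂; sign = side of CL): 1:-B, 2:-C, 3:-A, 4:-A, 5:+C, 6:-B, 7:-C, 8:+C, 9:+B, 10:-C, 11:-C
Rule 2 (two of three consecutive points beyond the same 2σ limit) is satisfied at point 4.

rule 2 at point 4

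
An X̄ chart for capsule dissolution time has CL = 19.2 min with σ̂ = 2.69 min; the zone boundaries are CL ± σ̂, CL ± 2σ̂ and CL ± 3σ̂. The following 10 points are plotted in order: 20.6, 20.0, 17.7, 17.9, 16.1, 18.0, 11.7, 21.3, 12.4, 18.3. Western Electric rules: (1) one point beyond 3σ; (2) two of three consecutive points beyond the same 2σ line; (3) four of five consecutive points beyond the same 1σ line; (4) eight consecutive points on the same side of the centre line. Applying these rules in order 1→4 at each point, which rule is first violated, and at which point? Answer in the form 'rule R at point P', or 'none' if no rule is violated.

rule 2 at point 9

Zone of each point (C = within 1σ̂, B = 1σ̂–2σ̂, A = 2σ̂–3σ̂, * = beyond 3σ̂; sign = side of CL): 1:+C, 2:+C, 3:-C, 4:-C, 5:-B, 6:-C, 7:-A, 8:+C, 9:-A, 10:-C
Rule 2 (two of three consecutive points beyond the same 2σ limit) is satisfied at point 9.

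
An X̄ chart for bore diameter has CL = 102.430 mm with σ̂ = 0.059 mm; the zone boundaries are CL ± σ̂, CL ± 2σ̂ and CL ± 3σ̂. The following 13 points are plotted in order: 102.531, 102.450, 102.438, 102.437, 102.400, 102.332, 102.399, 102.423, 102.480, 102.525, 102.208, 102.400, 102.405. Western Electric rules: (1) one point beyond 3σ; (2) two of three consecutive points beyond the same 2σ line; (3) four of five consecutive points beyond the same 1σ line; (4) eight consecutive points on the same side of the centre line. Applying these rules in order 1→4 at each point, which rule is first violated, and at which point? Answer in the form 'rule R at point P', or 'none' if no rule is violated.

Zone of each point (C = within 1σ̂, B = 1σ̂–2σ̂, A = 2σ̂–3σ̂, * = beyond 3σ̂; sign = side of CL): 1:+B, 2:+C, 3:+C, 4:+C, 5:-C, 6:-B, 7:-C, 8:-C, 9:+C, 10:+B, 11:-*, 12:-C, 13:-C
Rule 1 (one point beyond the 3σ limits) is satisfied at point 11.

rule 1 at point 11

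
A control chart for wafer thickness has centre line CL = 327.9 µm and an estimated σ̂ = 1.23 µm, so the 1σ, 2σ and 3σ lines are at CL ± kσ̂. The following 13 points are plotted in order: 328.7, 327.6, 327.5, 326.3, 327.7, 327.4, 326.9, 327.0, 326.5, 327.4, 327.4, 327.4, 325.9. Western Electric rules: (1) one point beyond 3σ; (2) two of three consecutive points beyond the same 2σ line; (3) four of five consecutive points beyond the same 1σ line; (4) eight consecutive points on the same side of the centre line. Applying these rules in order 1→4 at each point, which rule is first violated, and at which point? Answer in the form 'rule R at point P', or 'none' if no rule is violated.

Zone of each point (C = within 1σ̂, B = 1σ̂–2σ̂, A = 2σ̂–3σ̂, * = beyond 3σ̂; sign = side of CL): 1:+C, 2:-C, 3:-C, 4:-B, 5:-C, 6:-C, 7:-C, 8:-C, 9:-B, 10:-C, 11:-C, 12:-C, 13:-B
Rule 4 (eight consecutive points on the same side of the centre line) is satisfied at point 9.

rule 4 at point 9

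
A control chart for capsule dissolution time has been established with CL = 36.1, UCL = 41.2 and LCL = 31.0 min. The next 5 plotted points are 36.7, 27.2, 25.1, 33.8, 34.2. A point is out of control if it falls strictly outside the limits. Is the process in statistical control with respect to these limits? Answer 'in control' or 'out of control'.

out of control

Compare each point to [31.0, 41.2]: sample 2 = 27.2 < LCL; sample 3 = 25.1 < LCL.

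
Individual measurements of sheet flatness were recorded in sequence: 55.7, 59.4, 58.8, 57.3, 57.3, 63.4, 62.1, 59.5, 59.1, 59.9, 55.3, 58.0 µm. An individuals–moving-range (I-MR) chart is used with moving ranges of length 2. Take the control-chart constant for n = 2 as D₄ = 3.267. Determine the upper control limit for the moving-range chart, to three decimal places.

Moving ranges: 3.7, 0.6, 1.5, 0.0, 6.1, 1.3, 2.6, 0.4, 0.8, 4.6, 2.7; M̄R̄ = 24.3000 / 11 = 2.2091
UCL_MR = D₄·M̄R̄ = 3.267 × 2.2091 = 7.2171

7.217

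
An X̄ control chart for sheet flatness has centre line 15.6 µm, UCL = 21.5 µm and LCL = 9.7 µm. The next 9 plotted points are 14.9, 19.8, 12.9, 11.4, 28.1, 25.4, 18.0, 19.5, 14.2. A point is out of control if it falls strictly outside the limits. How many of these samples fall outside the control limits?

Compare each point to [9.7, 21.5]: sample 5 = 28.1 > UCL; sample 6 = 25.4 > UCL.

2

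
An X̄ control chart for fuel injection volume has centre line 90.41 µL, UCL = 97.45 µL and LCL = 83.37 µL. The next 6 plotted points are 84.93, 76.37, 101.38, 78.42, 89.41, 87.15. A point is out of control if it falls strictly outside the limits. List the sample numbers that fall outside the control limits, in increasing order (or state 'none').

Compare each point to [83.37, 97.45]: sample 2 = 76.37 < LCL; sample 3 = 101.38 > UCL; sample 4 = 78.42 < LCL.

2, 3, 4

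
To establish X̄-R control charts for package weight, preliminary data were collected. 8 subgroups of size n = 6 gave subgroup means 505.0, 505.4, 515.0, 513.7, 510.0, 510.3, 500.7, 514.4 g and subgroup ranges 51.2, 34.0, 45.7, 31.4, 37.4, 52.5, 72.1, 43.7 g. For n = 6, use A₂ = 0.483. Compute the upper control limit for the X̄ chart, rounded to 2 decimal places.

531.53

X̄̄ = (505.0 + 505.4 + 515.0 + 513.7 + 510.0 + 510.3 + 500.7 + 514.4) / 8 = 4074.5000 / 8 = 509.3125
R̄ = (51.2 + 34.0 + 45.7 + 31.4 + 37.4 + 52.5 + 72.1 + 43.7) / 8 = 368.0000 / 8 = 46.0000
UCL = X̄̄ + A₂·R̄ = 509.3125 + 0.483 × 46.0000 = 531.5305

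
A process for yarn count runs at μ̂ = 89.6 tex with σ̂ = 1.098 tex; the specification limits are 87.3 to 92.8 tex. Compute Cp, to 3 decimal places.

0.835

Cp = (USL − LSL) / (6σ̂) = (92.8 − 87.3) / (6 × 1.098) = 5.5000 / 6.5880 = 0.8349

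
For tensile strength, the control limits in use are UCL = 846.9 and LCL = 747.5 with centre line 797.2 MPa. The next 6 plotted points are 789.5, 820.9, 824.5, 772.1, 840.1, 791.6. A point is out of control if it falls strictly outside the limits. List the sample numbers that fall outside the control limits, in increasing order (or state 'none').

none

All 6 points lie within [747.5, 846.9].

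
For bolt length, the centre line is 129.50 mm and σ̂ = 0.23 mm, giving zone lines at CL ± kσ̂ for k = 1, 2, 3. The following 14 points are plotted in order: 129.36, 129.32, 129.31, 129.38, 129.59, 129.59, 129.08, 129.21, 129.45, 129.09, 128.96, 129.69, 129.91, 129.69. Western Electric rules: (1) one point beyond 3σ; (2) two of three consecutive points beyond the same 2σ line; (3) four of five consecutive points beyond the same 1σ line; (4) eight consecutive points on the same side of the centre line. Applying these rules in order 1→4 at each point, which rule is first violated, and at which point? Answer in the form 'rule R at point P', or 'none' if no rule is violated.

rule 3 at point 11

Zone of each point (C = within 1σ̂, B = 1σ̂–2σ̂, A = 2σ̂–3σ̂, * = beyond 3σ̂; sign = side of CL): 1:-C, 2:-C, 3:-C, 4:-C, 5:+C, 6:+C, 7:-B, 8:-B, 9:-C, 10:-B, 11:-A, 12:+C, 13:+B, 14:+C
Rule 3 (four of five consecutive points beyond the same 1σ limit) is satisfied at point 11.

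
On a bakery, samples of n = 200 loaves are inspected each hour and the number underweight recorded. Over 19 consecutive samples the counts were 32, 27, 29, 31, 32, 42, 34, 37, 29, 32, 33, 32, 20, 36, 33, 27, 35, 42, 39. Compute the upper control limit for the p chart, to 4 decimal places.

p̄ = Σdᵢ / (k·n) = 622 / (19 × 200) = 0.16368
UCL = p̄ + 3·√(p̄(1−p̄)/n) = 0.16368 + 3 × √(0.16368×0.83632/200) = 0.16368 + 3 × 0.02616 = 0.24217

0.2422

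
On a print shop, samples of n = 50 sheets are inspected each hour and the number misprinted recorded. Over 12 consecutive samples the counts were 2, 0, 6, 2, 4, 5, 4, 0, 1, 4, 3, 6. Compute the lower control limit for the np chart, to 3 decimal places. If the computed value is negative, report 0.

0.000

p̄ = Σdᵢ / (k·n) = 37 / (12 × 50) = 0.06167
LCL = np̄ − 3·√(np̄(1−p̄)) = 3.0833 − 3 × 1.7009 = -2.0195 → 0 (negative, so LCL = 0)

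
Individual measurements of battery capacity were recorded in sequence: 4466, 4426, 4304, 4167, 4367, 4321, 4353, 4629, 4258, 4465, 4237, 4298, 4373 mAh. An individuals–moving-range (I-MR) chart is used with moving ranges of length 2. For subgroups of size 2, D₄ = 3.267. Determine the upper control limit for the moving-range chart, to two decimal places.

Moving ranges: 40, 122, 137, 200, 46, 32, 276, 371, 207, 228, 61, 75; M̄R̄ = 1795.0000 / 12 = 149.5833
UCL_MR = D₄·M̄R̄ = 3.267 × 149.5833 = 488.6888

488.69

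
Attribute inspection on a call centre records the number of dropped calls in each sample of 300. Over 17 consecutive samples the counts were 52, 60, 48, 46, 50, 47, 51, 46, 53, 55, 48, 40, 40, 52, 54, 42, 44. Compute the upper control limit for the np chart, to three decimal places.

67.868

p̄ = Σdᵢ / (k·n) = 828 / (17 × 300) = 0.16235
UCL = np̄ + 3·√(np̄(1−p̄)) = 48.7059 + 3 × √(48.7059×0.83765) = 48.7059 + 3 × 6.3874 = 67.8680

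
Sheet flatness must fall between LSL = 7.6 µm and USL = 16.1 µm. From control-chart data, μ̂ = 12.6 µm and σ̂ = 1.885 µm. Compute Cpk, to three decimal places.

0.619

Cpu = (USL − μ̂) / (3σ̂) = (16.1 − 12.6) / (3 × 1.885) = 0.6189; Cpl = (μ̂ − LSL) / (3σ̂) = (12.6 − 7.6) / (3 × 1.885) = 0.8842; Cpk = min(Cpu, Cpl) = 0.6189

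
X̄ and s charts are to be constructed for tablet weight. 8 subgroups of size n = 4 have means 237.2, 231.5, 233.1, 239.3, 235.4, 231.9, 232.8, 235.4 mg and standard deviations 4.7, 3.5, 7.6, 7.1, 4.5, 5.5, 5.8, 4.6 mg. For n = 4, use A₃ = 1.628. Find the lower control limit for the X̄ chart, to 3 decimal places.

225.763

X̄̄ = (237.2 + 231.5 + 233.1 + 239.3 + 235.4 + 231.9 + 232.8 + 235.4) / 8 = 234.5750
s̄ = (4.7 + 3.5 + 7.6 + 7.1 + 4.5 + 5.5 + 5.8 + 4.6) / 8 = 5.4125
LCL = X̄̄ − A₃·s̄ = 234.5750 − 1.628 × 5.4125 = 225.7634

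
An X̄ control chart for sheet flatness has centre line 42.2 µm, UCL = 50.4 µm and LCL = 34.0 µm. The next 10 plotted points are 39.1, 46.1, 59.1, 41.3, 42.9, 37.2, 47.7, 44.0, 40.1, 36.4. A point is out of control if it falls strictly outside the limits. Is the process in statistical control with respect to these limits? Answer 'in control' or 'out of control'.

Compare each point to [34.0, 50.4]: sample 3 = 59.1 > UCL.

out of control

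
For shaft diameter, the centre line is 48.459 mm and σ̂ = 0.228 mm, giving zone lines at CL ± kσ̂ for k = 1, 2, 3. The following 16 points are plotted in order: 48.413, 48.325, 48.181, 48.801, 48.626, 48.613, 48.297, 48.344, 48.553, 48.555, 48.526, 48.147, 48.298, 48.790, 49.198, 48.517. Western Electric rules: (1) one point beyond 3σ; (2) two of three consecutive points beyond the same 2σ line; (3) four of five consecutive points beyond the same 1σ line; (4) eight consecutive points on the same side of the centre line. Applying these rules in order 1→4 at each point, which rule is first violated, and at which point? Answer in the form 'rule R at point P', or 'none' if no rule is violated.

rule 1 at point 15

Zone of each point (C = within 1σ̂, B = 1σ̂–2σ̂, A = 2σ̂–3σ̂, * = beyond 3σ̂; sign = side of CL): 1:-C, 2:-C, 3:-B, 4:+B, 5:+C, 6:+C, 7:-C, 8:-C, 9:+C, 10:+C, 11:+C, 12:-B, 13:-C, 14:+B, 15:+*, 16:+C
Rule 1 (one point beyond the 3σ limits) is satisfied at point 15.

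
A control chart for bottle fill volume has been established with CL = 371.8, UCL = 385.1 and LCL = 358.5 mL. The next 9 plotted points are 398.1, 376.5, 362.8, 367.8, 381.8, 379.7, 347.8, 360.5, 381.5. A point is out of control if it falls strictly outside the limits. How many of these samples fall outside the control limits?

Compare each point to [358.5, 385.1]: sample 1 = 398.1 > UCL; sample 7 = 347.8 < LCL.

2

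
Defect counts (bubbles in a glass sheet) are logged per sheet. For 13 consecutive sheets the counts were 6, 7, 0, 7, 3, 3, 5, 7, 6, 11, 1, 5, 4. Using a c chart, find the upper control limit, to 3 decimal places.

11.708

c̄ = (6 + 7 + 0 + 7 + 3 + 3 + 5 + 7 + 6 + 11 + 1 + 5 + 4) / 13 = 65 / 13 = 5.0000
UCL = c̄ + 3√c̄ = 5.0000 + 3 × √5.0000 = 5.0000 + 3 × 2.2361 = 11.7082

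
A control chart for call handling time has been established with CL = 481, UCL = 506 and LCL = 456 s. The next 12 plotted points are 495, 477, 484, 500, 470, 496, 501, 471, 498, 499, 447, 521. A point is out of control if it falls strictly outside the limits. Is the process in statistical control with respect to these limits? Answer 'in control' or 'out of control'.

out of control

Compare each point to [456, 506]: sample 11 = 447 < LCL; sample 12 = 521 > UCL.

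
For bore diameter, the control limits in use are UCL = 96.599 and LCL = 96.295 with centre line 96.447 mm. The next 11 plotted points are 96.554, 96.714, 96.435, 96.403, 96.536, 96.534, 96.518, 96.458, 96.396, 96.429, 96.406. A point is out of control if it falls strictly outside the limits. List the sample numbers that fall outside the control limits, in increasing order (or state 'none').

Compare each point to [96.295, 96.599]: sample 2 = 96.714 > UCL.

2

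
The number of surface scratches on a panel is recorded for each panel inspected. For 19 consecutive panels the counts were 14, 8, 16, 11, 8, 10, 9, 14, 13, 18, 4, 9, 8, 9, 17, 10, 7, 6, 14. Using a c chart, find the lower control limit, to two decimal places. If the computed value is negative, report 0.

c̄ = (14 + 8 + 16 + 11 + 8 + 10 + 9 + 14 + 13 + 18 + 4 + 9 + 8 + 9 + 17 + 10 + 7 + 6 + 14) / 19 = 205 / 19 = 10.7895
LCL = c̄ − 3√c̄ = 10.7895 − 3 × 3.2847 = 0.9353

0.94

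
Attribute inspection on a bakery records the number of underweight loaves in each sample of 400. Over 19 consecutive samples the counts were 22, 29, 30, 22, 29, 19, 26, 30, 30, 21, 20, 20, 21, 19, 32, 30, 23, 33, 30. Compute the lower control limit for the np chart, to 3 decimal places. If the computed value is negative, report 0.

p̄ = Σdᵢ / (k·n) = 486 / (19 × 400) = 0.06395
LCL = np̄ − 3·√(np̄(1−p̄)) = 25.5789 − 3 × 4.8932 = 10.8994

10.899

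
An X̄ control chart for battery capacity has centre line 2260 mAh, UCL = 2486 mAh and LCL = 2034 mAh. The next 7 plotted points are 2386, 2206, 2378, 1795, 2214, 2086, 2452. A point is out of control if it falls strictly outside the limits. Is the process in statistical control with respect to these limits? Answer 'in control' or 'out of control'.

out of control

Compare each point to [2034, 2486]: sample 4 = 1795 < LCL.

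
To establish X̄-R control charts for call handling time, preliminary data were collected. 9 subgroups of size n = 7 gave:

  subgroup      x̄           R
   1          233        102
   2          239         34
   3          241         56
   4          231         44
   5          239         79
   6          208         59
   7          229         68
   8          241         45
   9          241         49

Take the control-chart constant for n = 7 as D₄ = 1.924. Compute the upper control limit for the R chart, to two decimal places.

114.58

R̄ = (102 + 34 + 56 + 44 + 79 + 59 + 68 + 45 + 49) / 9 = 536.0000 / 9 = 59.5556
UCL_R = D₄·R̄ = 1.924 × 59.5556 = 114.5849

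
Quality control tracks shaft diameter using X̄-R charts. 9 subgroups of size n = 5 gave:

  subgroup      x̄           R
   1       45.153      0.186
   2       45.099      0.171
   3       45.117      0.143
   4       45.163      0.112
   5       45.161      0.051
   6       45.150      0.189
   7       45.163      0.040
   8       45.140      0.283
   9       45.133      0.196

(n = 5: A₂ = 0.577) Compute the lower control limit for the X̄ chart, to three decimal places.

45.054

X̄̄ = (45.153 + 45.099 + 45.117 + 45.163 + 45.161 + 45.150 + 45.163 + 45.140 + 45.133) / 9 = 406.2790 / 9 = 45.1421
R̄ = (0.186 + 0.171 + 0.143 + 0.112 + 0.051 + 0.189 + 0.040 + 0.283 + 0.196) / 9 = 1.3710 / 9 = 0.1523
LCL = X̄̄ − A₂·R̄ = 45.1421 − 0.577 × 0.1523 = 45.0542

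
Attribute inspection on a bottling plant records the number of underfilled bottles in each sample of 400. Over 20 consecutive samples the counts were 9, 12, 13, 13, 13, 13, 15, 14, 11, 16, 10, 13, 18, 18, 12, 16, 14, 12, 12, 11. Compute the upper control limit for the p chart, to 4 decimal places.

p̄ = Σdᵢ / (k·n) = 265 / (20 × 400) = 0.03313
UCL = p̄ + 3·√(p̄(1−p̄)/n) = 0.03313 + 3 × √(0.03313×0.96688/400) = 0.03313 + 3 × 0.00895 = 0.05997

0.0600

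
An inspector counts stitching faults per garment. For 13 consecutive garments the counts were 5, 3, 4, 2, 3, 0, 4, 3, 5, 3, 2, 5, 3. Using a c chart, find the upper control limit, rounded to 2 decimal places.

c̄ = (5 + 3 + 4 + 2 + 3 + 0 + 4 + 3 + 5 + 3 + 2 + 5 + 3) / 13 = 42 / 13 = 3.2308
UCL = c̄ + 3√c̄ = 3.2308 + 3 × √3.2308 = 3.2308 + 3 × 1.7974 = 8.6231

8.62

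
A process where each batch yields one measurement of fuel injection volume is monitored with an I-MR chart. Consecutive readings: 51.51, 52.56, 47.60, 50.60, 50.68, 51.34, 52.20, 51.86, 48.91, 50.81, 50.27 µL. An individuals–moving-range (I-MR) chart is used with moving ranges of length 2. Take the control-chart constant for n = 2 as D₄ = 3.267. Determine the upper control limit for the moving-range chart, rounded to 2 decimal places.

5.34

Moving ranges: 1.05, 4.96, 3.00, 0.08, 0.66, 0.86, 0.34, 2.95, 1.90, 0.54; M̄R̄ = 16.3400 / 10 = 1.6340
UCL_MR = D₄·M̄R̄ = 3.267 × 1.6340 = 5.3383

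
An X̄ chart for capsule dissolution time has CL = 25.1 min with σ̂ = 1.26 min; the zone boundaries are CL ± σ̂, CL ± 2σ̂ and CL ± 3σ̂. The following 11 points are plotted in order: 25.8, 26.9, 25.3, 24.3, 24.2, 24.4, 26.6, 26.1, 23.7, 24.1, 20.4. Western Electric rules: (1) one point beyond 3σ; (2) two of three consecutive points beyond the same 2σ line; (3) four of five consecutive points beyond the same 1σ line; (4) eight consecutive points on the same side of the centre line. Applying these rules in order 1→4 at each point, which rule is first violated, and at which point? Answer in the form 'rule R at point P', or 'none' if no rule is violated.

Zone of each point (C = within 1σ̂, B = 1σ̂–2σ̂, A = 2σ̂–3σ̂, * = beyond 3σ̂; sign = side of CL): 1:+C, 2:+B, 3:+C, 4:-C, 5:-C, 6:-C, 7:+B, 8:+C, 9:-B, 10:-C, 11:-*
Rule 1 (one point beyond the 3σ limits) is satisfied at point 11.

rule 1 at point 11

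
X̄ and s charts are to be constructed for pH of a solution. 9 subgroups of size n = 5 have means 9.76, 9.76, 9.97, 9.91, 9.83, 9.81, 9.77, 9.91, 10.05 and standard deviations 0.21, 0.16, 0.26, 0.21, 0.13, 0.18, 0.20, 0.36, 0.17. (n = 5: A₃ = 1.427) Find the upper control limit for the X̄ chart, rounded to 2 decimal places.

X̄̄ = (9.76 + 9.76 + 9.97 + 9.91 + 9.83 + 9.81 + 9.77 + 9.91 + 10.05) / 9 = 9.8633
s̄ = (0.21 + 0.16 + 0.26 + 0.21 + 0.13 + 0.18 + 0.20 + 0.36 + 0.17) / 9 = 0.2089
UCL = X̄̄ + A₃·s̄ = 9.8633 + 1.427 × 0.2089 = 10.1614

10.16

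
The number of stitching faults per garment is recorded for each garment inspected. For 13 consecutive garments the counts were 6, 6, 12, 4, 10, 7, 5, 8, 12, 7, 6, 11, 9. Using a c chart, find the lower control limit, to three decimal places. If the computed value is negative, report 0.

c̄ = (6 + 6 + 12 + 4 + 10 + 7 + 5 + 8 + 12 + 7 + 6 + 11 + 9) / 13 = 103 / 13 = 7.9231
LCL = c̄ − 3√c̄ = 7.9231 − 3 × 2.8148 = -0.5213 → 0 (cannot be negative)

0.000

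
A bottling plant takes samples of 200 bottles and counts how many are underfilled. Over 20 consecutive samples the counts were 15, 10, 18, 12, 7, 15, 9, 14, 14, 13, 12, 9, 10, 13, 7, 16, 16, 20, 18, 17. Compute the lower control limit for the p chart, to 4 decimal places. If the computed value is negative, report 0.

p̄ = Σdᵢ / (k·n) = 265 / (20 × 200) = 0.06625
LCL = p̄ − 3·√(p̄(1−p̄)/n) = 0.06625 − 3 × 0.01759 = 0.01349

0.0135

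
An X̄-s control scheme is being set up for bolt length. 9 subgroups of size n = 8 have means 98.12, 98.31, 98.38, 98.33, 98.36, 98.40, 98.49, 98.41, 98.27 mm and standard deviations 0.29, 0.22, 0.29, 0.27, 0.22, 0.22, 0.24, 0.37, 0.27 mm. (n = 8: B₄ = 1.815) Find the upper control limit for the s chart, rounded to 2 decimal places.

s̄ = (0.29 + 0.22 + 0.29 + 0.27 + 0.22 + 0.22 + 0.24 + 0.37 + 0.27) / 9 = 0.2656
UCL_s = B₄·s̄ = 1.815 × 0.2656 = 0.4820

0.48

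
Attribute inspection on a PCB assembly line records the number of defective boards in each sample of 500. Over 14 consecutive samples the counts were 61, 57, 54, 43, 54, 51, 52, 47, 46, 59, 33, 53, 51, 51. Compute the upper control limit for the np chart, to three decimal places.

71.134

p̄ = Σdᵢ / (k·n) = 712 / (14 × 500) = 0.10171
UCL = np̄ + 3·√(np̄(1−p̄)) = 50.8571 + 3 × √(50.8571×0.89829) = 50.8571 + 3 × 6.7590 = 71.1342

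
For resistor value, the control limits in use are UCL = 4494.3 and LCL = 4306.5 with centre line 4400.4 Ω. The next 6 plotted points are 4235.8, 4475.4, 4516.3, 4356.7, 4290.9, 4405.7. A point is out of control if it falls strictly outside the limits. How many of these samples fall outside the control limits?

3

Compare each point to [4306.5, 4494.3]: sample 1 = 4235.8 < LCL; sample 3 = 4516.3 > UCL; sample 5 = 4290.9 < LCL.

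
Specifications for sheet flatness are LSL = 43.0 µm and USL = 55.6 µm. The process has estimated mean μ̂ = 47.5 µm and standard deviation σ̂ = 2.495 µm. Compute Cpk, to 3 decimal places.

Cpu = (USL − μ̂) / (3σ̂) = (55.6 − 47.5) / (3 × 2.495) = 1.0822; Cpl = (μ̂ − LSL) / (3σ̂) = (47.5 − 43.0) / (3 × 2.495) = 0.6012; Cpk = min(Cpu, Cpl) = 0.6012

0.601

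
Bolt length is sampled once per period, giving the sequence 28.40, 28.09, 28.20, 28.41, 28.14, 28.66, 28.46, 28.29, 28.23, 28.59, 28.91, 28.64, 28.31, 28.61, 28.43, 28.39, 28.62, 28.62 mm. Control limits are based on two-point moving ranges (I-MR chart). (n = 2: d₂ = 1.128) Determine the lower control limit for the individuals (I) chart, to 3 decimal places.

X̄ = (28.40 + 28.09 + 28.20 + 28.41 + 28.14 + 28.66 + 28.46 + 28.29 + 28.23 + 28.59 + 28.91 + 28.64 + 28.31 + 28.61 + 28.43 + 28.39 + 28.62 + 28.62) / 18 = 28.4444
Moving ranges: 0.31, 0.11, 0.21, 0.27, 0.52, 0.20, 0.17, 0.06, 0.36, 0.32, 0.27, 0.33, 0.30, 0.18, 0.04, 0.23, 0.00; M̄R̄ = 3.8800 / 17 = 0.2282
LCL = X̄ − 3·M̄R̄/d₂ = 28.4444 − 3 × 0.2282 / 1.128 = 27.8374

27.837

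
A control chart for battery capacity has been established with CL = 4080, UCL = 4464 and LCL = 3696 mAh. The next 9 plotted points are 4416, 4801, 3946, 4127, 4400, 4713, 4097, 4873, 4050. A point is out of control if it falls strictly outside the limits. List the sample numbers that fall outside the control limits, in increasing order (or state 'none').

Compare each point to [3696, 4464]: sample 2 = 4801 > UCL; sample 6 = 4713 > UCL; sample 8 = 4873 > UCL.

2, 6, 8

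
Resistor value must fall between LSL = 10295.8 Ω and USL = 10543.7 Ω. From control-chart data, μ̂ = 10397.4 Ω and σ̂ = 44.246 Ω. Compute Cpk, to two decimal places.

0.77

Cpu = (USL − μ̂) / (3σ̂) = (10543.7 − 10397.4) / (3 × 44.246) = 1.1022; Cpl = (μ̂ − LSL) / (3σ̂) = (10397.4 − 10295.8) / (3 × 44.246) = 0.7654; Cpk = min(Cpu, Cpl) = 0.7654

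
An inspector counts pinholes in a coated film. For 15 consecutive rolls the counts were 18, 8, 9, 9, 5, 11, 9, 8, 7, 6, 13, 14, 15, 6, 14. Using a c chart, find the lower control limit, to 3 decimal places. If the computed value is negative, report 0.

0.583

c̄ = (18 + 8 + 9 + 9 + 5 + 11 + 9 + 8 + 7 + 6 + 13 + 14 + 15 + 6 + 14) / 15 = 152 / 15 = 10.1333
LCL = c̄ − 3√c̄ = 10.1333 − 3 × 3.1833 = 0.5835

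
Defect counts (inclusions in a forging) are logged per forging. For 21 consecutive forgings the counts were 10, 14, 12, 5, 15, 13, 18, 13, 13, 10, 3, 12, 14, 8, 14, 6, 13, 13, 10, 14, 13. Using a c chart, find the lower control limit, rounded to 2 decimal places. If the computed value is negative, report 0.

c̄ = (10 + 14 + 12 + 5 + 15 + 13 + 18 + 13 + 13 + 10 + 3 + 12 + 14 + 8 + 14 + 6 + 13 + 13 + 10 + 14 + 13) / 21 = 243 / 21 = 11.5714
LCL = c̄ − 3√c̄ = 11.5714 − 3 × 3.4017 = 1.3664

1.37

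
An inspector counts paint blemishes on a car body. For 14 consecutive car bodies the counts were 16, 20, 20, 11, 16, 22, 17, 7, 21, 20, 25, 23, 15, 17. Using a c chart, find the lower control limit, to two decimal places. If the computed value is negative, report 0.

c̄ = (16 + 20 + 20 + 11 + 16 + 22 + 17 + 7 + 21 + 20 + 25 + 23 + 15 + 17) / 14 = 250 / 14 = 17.8571
LCL = c̄ − 3√c̄ = 17.8571 − 3 × 4.2258 = 5.1798

5.18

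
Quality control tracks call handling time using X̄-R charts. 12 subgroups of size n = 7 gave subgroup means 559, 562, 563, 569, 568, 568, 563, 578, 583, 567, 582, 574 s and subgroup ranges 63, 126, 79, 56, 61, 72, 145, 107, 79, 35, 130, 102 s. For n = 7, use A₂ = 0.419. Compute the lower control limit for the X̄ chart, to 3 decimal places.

X̄̄ = (559 + 562 + 563 + 569 + 568 + 568 + 563 + 578 + 583 + 567 + 582 + 574) / 12 = 6836.0000 / 12 = 569.6667
R̄ = (63 + 126 + 79 + 56 + 61 + 72 + 145 + 107 + 79 + 35 + 130 + 102) / 12 = 1055.0000 / 12 = 87.9167
LCL = X̄̄ − A₂·R̄ = 569.6667 − 0.419 × 87.9167 = 532.8296

532.830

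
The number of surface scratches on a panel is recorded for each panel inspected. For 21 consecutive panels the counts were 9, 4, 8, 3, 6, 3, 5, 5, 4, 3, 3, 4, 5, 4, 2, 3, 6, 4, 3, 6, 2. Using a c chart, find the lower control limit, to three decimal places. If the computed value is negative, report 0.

0.000

c̄ = (9 + 4 + 8 + 3 + 6 + 3 + 5 + 5 + 4 + 3 + 3 + 4 + 5 + 4 + 2 + 3 + 6 + 4 + 3 + 6 + 2) / 21 = 92 / 21 = 4.3810
LCL = c̄ − 3√c̄ = 4.3810 − 3 × 2.0931 = -1.8983 → 0 (cannot be negative)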